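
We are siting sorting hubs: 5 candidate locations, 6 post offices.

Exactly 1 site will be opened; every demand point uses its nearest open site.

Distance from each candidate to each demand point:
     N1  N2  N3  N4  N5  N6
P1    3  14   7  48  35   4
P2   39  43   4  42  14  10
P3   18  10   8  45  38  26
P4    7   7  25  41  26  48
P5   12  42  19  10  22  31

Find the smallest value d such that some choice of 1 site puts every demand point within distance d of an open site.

Open {P5}.
  Farthest demand point is N2 at distance 42 (to P5); all others are ≤ 42.
With {P2} the worst case is 43.
With {P3} the worst case is 45.
No size-1 selection achieves below 42.

42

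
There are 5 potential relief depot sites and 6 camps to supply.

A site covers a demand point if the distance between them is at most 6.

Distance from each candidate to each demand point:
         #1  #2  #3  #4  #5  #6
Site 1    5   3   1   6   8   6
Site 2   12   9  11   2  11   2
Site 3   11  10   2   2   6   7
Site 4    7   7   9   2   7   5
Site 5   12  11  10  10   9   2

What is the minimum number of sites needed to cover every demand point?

2

Coverage sets (demand points within 6 of each site):
  Site 1: {#1, #2, #3, #4, #6}
  Site 2: {#4, #6}
  Site 3: {#3, #4, #5}
  Site 4: {#4, #6}
  Site 5: {#6}
No single site covers all 6 demand points.
But {Site 1, Site 3} covers everything, so the minimum is 2.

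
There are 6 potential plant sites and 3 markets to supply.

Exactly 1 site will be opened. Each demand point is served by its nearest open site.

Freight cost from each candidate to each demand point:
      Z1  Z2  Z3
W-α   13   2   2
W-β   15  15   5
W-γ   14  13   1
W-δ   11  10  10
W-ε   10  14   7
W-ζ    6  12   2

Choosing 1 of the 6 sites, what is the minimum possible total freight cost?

17

Open {W-α}.
  Z1→W-α 13, Z2→W-α 2, Z3→W-α 2  ⇒ total 17.
Compare {W-ζ}: total 20.
Compare {W-γ}: total 28.
No size-1 selection does better; minimum is 17.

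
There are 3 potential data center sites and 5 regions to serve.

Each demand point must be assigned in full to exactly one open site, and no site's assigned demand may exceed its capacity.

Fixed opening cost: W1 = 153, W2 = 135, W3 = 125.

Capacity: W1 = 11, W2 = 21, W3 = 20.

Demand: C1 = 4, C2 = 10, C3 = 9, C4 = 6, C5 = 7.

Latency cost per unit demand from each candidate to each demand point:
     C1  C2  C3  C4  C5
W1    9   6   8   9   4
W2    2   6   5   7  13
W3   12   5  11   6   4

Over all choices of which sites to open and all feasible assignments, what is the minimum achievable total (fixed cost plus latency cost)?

Open {W2, W3}; cheapest assignment that respects the capacities:
  W2 (cap 21, load 19): C1, C3, C4 — cost 4×2 + 9×5 + 6×7 = 95
  W3 (cap 20, load 17): C2, C5 — cost 10×5 + 7×4 = 78
  Shipping 173, fixed 260 → total 433.
  Any other capacity-feasible assignment to {W2, W3} ships for at least 173.
Compare {W1, W2, W3}: its best feasible assignment gives total 580.
Every other set of open sites that can feasibly serve all demand totals ≥ 580 even under its best assignment. Minimum: 433.

433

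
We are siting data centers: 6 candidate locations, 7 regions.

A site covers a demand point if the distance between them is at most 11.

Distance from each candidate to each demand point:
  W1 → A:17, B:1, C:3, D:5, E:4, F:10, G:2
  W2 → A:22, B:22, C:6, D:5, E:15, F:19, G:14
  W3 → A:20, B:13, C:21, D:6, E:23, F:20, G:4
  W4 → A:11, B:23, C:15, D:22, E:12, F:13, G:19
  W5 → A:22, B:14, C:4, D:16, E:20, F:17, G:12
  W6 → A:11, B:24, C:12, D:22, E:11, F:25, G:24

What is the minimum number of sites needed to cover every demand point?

2

Coverage sets (demand points within 11 of each site):
  W1: {B, C, D, E, F, G}
  W2: {C, D}
  W3: {D, G}
  W4: {A}
  W5: {C}
  W6: {A, E}
No single site covers all 7 demand points.
But {W1, W4} covers everything, so the minimum is 2.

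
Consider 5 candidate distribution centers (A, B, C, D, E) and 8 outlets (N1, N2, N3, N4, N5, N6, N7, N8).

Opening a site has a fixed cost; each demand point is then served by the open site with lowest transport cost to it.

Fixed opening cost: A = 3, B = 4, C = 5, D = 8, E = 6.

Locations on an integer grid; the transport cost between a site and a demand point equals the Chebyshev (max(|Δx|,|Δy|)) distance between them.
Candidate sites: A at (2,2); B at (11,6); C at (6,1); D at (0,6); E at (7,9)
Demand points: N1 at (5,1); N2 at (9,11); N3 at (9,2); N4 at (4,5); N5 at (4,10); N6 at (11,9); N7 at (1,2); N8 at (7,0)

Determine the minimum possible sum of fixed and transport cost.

Open {A, C, E}: assign each demand point to its cheapest open site.
  N1→C 1, N2→E 2, N3→C 3, N4→A 3, N5→E 3, N6→E 4, N7→A 1, N8→C 1
  transport cost 18, fixed 14 → total 32.
Compare {C, E}: transport cost 23 + fixed 11 = 34.
Compare {A, B, C, E}: transport cost 17 + fixed 18 = 35.
Compare {A, B, C}: transport cost 24 + fixed 12 = 36.
All other subsets cost ≥ 34. Minimum total cost: 32.

32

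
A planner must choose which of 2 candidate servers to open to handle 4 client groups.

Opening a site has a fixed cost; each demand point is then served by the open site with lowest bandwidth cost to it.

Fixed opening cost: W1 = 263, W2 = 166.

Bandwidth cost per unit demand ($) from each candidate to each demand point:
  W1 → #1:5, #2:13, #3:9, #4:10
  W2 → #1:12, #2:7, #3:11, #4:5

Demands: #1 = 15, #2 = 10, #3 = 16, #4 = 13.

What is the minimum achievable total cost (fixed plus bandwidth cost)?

Open {W2}: assign each demand point to its cheapest open site.
  #1→W2 15×12=180, #2→W2 10×7=70, #3→W2 16×11=176, #4→W2 13×5=65
  bandwidth cost 491, fixed 166 → total 657.
Compare {W1}: bandwidth cost 479 + fixed 263 = 742.
Compare {W1, W2}: bandwidth cost 354 + fixed 429 = 783.

657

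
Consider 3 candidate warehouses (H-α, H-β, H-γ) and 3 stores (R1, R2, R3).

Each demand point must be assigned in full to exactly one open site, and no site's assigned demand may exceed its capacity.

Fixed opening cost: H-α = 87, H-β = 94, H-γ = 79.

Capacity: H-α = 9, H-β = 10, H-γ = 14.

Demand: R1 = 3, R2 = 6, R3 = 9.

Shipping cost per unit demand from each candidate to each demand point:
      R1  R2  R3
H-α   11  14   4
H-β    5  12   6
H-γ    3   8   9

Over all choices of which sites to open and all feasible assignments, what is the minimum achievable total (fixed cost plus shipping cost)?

Open {H-α, H-γ}; cheapest assignment that respects the capacities:
  H-α (cap 9, load 9): R3 — cost 9×4 = 36
  H-γ (cap 14, load 9): R1, R2 — cost 3×3 + 6×8 = 57
  Shipping 93, fixed 166 → total 259.
  Any other capacity-feasible assignment to {H-α, H-γ} ships for at least 93.
Compare {H-β, H-γ}: its best feasible assignment gives total 284.
Compare {H-α, H-β}: its best feasible assignment gives total 304.
Every other set of open sites that can feasibly serve all demand totals ≥ 284 even under its best assignment. Minimum: 259.

259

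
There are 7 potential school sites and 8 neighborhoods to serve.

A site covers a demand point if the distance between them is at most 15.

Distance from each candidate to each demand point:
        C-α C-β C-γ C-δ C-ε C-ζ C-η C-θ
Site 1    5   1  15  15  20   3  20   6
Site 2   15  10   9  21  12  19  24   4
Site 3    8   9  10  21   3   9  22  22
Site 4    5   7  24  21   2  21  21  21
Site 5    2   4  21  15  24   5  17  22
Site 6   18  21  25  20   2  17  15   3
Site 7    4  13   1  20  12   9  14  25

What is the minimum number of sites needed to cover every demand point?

Coverage sets (demand points within 15 of each site):
  Site 1: {C-α, C-β, C-γ, C-δ, C-ζ, C-θ}
  Site 2: {C-α, C-β, C-γ, C-ε, C-θ}
  Site 3: {C-α, C-β, C-γ, C-ε, C-ζ}
  Site 4: {C-α, C-β, C-ε}
  Site 5: {C-α, C-β, C-δ, C-ζ}
  Site 6: {C-ε, C-η, C-θ}
  Site 7: {C-α, C-β, C-γ, C-ε, C-ζ, C-η}
No single site covers all 8 demand points.
But {Site 1, Site 6} covers everything, so the minimum is 2.

2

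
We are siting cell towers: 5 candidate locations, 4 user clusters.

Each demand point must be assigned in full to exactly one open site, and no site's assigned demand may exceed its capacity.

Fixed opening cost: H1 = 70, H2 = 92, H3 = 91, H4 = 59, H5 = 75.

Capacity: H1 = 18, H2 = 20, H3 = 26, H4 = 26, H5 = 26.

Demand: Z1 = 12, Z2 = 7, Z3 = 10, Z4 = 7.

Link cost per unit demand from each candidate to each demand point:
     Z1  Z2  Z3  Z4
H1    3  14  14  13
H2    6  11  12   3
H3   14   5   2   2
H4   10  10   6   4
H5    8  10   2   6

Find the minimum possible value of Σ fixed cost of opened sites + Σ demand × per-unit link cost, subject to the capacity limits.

266

Open {H1, H3}; cheapest assignment that respects the capacities:
  H1 (cap 18, load 12): Z1 — cost 12×3 = 36
  H3 (cap 26, load 24): Z2, Z3, Z4 — cost 7×5 + 10×2 + 7×2 = 69
  Shipping 105, fixed 161 → total 266.
  Any other capacity-feasible assignment to {H1, H3} ships for at least 105.
Compare {H1, H5}: its best feasible assignment gives total 313.
Compare {H1, H4}: its best feasible assignment gives total 323.
Every other set of open sites that can feasibly serve all demand totals ≥ 313 even under its best assignment. Minimum: 266.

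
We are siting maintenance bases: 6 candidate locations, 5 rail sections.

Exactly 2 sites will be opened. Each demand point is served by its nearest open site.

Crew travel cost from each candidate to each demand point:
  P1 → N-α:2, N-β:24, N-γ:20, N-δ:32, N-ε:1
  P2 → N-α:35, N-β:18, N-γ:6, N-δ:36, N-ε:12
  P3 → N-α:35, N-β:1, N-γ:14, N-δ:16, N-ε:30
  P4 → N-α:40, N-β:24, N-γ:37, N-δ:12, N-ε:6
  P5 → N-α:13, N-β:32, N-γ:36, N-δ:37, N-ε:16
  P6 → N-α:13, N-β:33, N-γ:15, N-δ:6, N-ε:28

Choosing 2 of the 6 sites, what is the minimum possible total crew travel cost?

Open {P1, P3}.
  N-α→P1 2, N-β→P3 1, N-γ→P3 14, N-δ→P3 16, N-ε→P1 1  ⇒ total 34.
Compare {P1, P6}: total 48.
Compare {P2, P6}: total 55.
No size-2 selection does better; minimum is 34.

34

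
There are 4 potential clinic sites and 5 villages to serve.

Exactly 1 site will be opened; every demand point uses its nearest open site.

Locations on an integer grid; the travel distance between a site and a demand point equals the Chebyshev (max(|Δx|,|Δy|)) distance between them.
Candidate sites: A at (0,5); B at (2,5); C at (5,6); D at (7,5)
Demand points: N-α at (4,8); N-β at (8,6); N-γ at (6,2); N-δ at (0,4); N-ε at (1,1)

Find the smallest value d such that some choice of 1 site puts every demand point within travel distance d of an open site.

Open {C}.
  Farthest demand point is N-δ at travel distance 5 (to C); all others are ≤ 5.
With {B} the worst case is 6.
With {D} the worst case is 7.
No size-1 selection achieves below 5.

5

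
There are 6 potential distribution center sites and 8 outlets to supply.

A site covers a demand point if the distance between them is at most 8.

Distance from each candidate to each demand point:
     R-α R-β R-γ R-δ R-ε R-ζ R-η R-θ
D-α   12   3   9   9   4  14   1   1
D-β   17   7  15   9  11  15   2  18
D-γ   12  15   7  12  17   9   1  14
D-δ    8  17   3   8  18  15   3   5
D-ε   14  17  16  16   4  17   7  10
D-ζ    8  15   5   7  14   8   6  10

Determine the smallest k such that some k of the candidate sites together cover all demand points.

2

Coverage sets (demand points within 8 of each site):
  D-α: {R-β, R-ε, R-η, R-θ}
  D-β: {R-β, R-η}
  D-γ: {R-γ, R-η}
  D-δ: {R-α, R-γ, R-δ, R-η, R-θ}
  D-ε: {R-ε, R-η}
  D-ζ: {R-α, R-γ, R-δ, R-ζ, R-η}
No single site covers all 8 demand points.
But {D-α, D-ζ} covers everything, so the minimum is 2.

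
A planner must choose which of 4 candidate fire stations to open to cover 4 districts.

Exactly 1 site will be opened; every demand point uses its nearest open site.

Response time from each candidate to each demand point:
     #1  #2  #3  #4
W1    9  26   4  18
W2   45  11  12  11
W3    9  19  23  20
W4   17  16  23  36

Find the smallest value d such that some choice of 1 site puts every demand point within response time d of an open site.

23

Open {W3}.
  Farthest demand point is #3 at response time 23 (to W3); all others are ≤ 23.
With {W1} the worst case is 26.
With {W4} the worst case is 36.
No size-1 selection achieves below 23.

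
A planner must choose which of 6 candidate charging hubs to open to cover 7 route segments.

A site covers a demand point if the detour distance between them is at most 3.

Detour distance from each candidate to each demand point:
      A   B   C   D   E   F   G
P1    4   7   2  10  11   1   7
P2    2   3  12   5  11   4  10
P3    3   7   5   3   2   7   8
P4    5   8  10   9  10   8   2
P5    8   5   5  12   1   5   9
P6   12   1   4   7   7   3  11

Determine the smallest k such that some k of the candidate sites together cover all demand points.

Coverage sets (demand points within 3 of each site):
  P1: {C, F}
  P2: {A, B}
  P3: {A, D, E}
  P4: {G}
  P5: {E}
  P6: {B, F}
No 3 sites suffice: every size-3 union leaves at least one demand point uncovered.
But {P1, P2, P3, P4} covers everything, so the minimum is 4.

4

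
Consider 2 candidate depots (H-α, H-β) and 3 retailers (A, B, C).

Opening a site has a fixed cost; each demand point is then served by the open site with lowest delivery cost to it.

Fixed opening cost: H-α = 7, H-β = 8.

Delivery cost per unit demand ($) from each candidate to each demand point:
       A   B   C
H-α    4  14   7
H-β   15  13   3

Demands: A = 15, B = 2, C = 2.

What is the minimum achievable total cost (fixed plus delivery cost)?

107

Open {H-α, H-β}: assign each demand point to its cheapest open site.
  A→H-α 15×4=60, B→H-β 2×13=26, C→H-β 2×3=6
  delivery cost 92, fixed 15 → total 107.
Compare {H-α}: delivery cost 102 + fixed 7 = 109.
Compare {H-β}: delivery cost 257 + fixed 8 = 265.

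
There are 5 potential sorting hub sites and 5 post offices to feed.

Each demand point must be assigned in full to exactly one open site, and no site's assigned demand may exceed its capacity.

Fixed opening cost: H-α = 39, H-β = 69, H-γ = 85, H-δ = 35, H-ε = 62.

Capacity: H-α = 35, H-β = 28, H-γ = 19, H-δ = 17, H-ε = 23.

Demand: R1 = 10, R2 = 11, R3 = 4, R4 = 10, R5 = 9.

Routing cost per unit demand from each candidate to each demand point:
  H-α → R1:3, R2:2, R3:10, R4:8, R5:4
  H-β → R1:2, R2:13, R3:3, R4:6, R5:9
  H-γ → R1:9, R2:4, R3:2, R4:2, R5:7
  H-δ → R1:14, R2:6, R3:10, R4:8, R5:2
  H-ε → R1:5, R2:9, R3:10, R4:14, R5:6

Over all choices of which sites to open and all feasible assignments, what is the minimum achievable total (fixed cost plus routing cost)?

240

Open {H-α, H-γ}; cheapest assignment that respects the capacities:
  H-α (cap 35, load 30): R1, R2, R5 — cost 10×3 + 11×2 + 9×4 = 88
  H-γ (cap 19, load 14): R3, R4 — cost 4×2 + 10×2 = 28
  Shipping 116, fixed 124 → total 240.
  Any other capacity-feasible assignment to {H-α, H-γ} ships for at least 116.
Compare {H-α, H-γ, H-δ}: its best feasible assignment gives total 257.
Compare {H-α, H-β}: its best feasible assignment gives total 258.
Every other set of open sites that can feasibly serve all demand totals ≥ 257 even under its best assignment. Minimum: 240.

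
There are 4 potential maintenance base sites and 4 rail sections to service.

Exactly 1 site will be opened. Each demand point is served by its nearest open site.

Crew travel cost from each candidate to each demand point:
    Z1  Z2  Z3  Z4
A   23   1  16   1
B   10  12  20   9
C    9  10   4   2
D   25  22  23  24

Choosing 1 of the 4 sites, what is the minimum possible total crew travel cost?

Open {C}.
  Z1→C 9, Z2→C 10, Z3→C 4, Z4→C 2  ⇒ total 25.
Compare {A}: total 41.
Compare {B}: total 51.
No size-1 selection does better; minimum is 25.

25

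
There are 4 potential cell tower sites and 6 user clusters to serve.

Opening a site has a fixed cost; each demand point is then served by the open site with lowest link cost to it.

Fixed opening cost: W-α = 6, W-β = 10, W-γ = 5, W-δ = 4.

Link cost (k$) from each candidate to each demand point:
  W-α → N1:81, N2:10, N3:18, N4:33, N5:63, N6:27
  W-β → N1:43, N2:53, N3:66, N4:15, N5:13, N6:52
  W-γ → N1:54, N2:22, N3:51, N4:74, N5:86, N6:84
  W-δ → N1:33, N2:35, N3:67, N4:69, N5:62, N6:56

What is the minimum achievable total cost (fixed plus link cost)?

Open {W-α, W-β, W-δ}: assign each demand point to its cheapest open site.
  N1→W-δ 33, N2→W-α 10, N3→W-α 18, N4→W-β 15, N5→W-β 13, N6→W-α 27
  link cost 116, fixed 20 → total 136.
Compare {W-α, W-β, W-γ, W-δ}: link cost 116 + fixed 25 = 141.
Compare {W-α, W-β}: link cost 126 + fixed 16 = 142.
Compare {W-α, W-β, W-γ}: link cost 126 + fixed 21 = 147.
All other subsets cost ≥ 141. Minimum total cost: 136.

136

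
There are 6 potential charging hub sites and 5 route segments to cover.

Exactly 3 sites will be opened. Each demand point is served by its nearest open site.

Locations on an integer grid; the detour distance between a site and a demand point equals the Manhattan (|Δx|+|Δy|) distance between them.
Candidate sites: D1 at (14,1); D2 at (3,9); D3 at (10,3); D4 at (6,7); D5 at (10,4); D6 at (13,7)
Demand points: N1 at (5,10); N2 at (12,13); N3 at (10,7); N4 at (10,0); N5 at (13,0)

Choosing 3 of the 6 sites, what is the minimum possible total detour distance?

20

Open {D1, D2, D6}.
  N1→D2 3, N2→D6 7, N3→D6 3, N4→D1 5, N5→D1 2  ⇒ total 20.
Compare {D1, D4, D6}: total 21.
Compare {D2, D3, D6}: total 22.
No size-3 selection does better; minimum is 20.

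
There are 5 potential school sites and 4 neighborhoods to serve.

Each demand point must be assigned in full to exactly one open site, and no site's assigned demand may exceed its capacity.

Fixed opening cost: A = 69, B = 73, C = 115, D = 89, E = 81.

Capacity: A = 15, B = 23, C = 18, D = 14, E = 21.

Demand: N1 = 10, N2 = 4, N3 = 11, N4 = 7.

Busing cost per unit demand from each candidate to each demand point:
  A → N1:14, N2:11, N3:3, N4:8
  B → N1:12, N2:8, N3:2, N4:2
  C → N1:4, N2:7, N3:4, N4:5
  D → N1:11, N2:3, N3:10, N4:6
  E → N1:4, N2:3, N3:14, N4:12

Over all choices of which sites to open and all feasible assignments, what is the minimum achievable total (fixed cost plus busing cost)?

Open {B, E}; cheapest assignment that respects the capacities:
  B (cap 23, load 18): N3, N4 — cost 11×2 + 7×2 = 36
  E (cap 21, load 14): N1, N2 — cost 10×4 + 4×3 = 52
  Shipping 88, fixed 154 → total 242.
  Any other capacity-feasible assignment to {B, E} ships for at least 88.
Compare {B, C}: its best feasible assignment gives total 292.
Compare {A, B, E}: its best feasible assignment gives total 311.
Every other set of open sites that can feasibly serve all demand totals ≥ 292 even under its best assignment. Minimum: 242.

242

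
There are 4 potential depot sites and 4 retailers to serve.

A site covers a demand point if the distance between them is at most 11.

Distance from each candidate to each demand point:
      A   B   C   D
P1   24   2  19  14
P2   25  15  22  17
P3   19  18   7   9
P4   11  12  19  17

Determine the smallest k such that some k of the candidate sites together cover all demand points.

Coverage sets (demand points within 11 of each site):
  P1: {B}
  P2: {}
  P3: {C, D}
  P4: {A}
No 2 sites suffice: every size-2 union leaves at least one demand point uncovered.
But {P1, P3, P4} covers everything, so the minimum is 3.

3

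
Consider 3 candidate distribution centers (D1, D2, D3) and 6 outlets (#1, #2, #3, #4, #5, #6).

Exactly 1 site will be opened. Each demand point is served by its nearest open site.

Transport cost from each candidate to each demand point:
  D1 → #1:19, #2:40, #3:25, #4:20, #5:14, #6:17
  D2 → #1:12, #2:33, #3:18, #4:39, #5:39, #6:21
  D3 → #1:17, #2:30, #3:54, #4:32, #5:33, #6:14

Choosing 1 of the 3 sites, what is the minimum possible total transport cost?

Open {D1}.
  #1→D1 19, #2→D1 40, #3→D1 25, #4→D1 20, #5→D1 14, #6→D1 17  ⇒ total 135.
Compare {D2}: total 162.
Compare {D3}: total 180.

135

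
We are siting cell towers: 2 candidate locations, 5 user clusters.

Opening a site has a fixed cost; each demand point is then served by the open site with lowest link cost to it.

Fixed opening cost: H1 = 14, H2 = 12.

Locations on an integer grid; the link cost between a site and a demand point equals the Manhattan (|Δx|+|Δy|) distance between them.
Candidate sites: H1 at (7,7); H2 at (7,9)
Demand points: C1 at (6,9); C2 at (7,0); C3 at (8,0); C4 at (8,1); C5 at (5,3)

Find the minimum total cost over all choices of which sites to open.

Open {H1}: assign each demand point to its cheapest open site.
  C1→H1 3, C2→H1 7, C3→H1 8, C4→H1 7, C5→H1 6
  link cost 31, fixed 14 → total 45.
Compare {H2}: link cost 37 + fixed 12 = 49.
Compare {H1, H2}: link cost 29 + fixed 26 = 55.

45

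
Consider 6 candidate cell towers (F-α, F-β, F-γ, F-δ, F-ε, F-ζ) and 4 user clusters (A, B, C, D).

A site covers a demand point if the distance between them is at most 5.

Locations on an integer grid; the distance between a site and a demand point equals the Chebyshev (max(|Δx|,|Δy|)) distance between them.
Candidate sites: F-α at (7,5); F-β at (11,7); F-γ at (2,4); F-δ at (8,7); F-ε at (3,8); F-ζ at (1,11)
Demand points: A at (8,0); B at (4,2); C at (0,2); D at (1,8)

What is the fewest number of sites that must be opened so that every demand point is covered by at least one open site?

Coverage sets (demand points within 5 of each site):
  F-α: {A, B}
  F-β: {}
  F-γ: {B, C, D}
  F-δ: {B}
  F-ε: {D}
  F-ζ: {D}
No single site covers all 4 demand points.
But {F-α, F-γ} covers everything, so the minimum is 2.

2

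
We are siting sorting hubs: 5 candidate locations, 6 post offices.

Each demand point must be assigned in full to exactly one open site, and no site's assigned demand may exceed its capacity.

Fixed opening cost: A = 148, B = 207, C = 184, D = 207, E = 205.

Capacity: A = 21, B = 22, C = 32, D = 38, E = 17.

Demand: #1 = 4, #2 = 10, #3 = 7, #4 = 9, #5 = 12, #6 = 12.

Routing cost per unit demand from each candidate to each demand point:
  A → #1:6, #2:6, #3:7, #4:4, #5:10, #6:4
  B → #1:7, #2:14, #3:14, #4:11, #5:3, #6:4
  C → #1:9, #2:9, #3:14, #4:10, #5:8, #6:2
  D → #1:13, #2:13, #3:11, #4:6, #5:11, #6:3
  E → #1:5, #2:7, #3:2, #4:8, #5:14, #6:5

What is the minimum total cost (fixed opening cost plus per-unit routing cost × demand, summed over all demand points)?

710

Open {A, D}; cheapest assignment that respects the capacities:
  A (cap 21, load 21): #1, #2, #3 — cost 4×6 + 10×6 + 7×7 = 133
  D (cap 38, load 33): #4, #5, #6 — cost 9×6 + 12×11 + 12×3 = 222
  Shipping 355, fixed 355 → total 710.
  Any other capacity-feasible assignment to {A, D} ships for at least 355.
Compare {D, E}: its best feasible assignment gives total 770.
Compare {B, D}: its best feasible assignment gives total 775.
Every other set of open sites that can feasibly serve all demand totals ≥ 770 even under its best assignment. Minimum: 710.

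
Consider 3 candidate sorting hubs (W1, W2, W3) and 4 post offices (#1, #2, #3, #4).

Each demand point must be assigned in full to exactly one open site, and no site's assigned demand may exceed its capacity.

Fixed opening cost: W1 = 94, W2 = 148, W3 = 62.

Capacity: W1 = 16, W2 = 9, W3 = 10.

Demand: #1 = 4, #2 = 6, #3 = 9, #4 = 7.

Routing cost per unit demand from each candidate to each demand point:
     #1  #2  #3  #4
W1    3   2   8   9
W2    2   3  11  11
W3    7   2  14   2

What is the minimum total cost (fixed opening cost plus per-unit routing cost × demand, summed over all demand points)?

331

Open {W1, W3}; cheapest assignment that respects the capacities:
  W1 (cap 16, load 16): #3, #4 — cost 9×8 + 7×9 = 135
  W3 (cap 10, load 10): #1, #2 — cost 4×7 + 6×2 = 40
  Shipping 175, fixed 156 → total 331.
  Any other capacity-feasible assignment to {W1, W3} ships for at least 175.
Compare {W1, W2, W3}: its best feasible assignment gives total 410.
Every other set of open sites that can feasibly serve all demand totals ≥ 410 even under its best assignment. Minimum: 331.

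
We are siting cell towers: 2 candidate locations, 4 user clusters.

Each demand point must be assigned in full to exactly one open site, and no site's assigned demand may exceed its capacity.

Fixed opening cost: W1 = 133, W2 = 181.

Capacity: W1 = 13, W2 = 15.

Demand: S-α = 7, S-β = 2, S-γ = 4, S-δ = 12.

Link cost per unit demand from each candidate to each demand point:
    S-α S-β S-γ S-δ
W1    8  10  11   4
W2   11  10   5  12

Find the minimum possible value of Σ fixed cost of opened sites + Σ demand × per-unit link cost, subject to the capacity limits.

Open {W1, W2}; cheapest assignment that respects the capacities:
  W1 (cap 13, load 12): S-δ — cost 12×4 = 48
  W2 (cap 15, load 13): S-α, S-β, S-γ — cost 7×11 + 2×10 + 4×5 = 117
  Shipping 165, fixed 314 → total 479.
  Any other capacity-feasible assignment to {W1, W2} ships for at least 165.
Total demand is 25 and no other set of sites has combined capacity ≥ 25, so {W1, W2} is the only feasible choice of open sites. Minimum: 479.

479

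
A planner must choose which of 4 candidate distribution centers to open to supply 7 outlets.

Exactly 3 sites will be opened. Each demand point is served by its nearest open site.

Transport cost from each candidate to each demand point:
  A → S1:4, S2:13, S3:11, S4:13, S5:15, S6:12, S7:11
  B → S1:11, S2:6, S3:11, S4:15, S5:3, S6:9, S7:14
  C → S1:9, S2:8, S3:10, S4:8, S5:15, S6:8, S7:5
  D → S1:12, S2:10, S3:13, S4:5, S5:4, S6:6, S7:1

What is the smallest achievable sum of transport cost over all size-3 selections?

36

Open {A, B, D}.
  S1→A 4, S2→B 6, S3→A 11, S4→D 5, S5→B 3, S6→D 6, S7→D 1  ⇒ total 36.
Compare {A, C, D}: total 38.
Compare {B, C, D}: total 40.
No size-3 selection does better; minimum is 36.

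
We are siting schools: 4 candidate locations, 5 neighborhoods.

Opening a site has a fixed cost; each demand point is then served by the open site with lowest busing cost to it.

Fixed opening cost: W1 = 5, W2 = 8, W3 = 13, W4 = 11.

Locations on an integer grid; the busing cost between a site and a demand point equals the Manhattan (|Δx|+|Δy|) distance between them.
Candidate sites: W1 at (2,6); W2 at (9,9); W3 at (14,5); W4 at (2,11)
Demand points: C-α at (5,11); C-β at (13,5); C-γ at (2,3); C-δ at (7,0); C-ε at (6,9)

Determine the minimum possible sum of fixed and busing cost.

Open {W1, W2}: assign each demand point to its cheapest open site.
  C-α→W2 6, C-β→W2 8, C-γ→W1 3, C-δ→W1 11, C-ε→W2 3
  busing cost 31, fixed 13 → total 44.
Compare {W1}: busing cost 41 + fixed 5 = 46.
Compare {W1, W3}: busing cost 30 + fixed 18 = 48.
Compare {W2}: busing cost 41 + fixed 8 = 49.
All other subsets cost ≥ 46. Minimum total cost: 44.

44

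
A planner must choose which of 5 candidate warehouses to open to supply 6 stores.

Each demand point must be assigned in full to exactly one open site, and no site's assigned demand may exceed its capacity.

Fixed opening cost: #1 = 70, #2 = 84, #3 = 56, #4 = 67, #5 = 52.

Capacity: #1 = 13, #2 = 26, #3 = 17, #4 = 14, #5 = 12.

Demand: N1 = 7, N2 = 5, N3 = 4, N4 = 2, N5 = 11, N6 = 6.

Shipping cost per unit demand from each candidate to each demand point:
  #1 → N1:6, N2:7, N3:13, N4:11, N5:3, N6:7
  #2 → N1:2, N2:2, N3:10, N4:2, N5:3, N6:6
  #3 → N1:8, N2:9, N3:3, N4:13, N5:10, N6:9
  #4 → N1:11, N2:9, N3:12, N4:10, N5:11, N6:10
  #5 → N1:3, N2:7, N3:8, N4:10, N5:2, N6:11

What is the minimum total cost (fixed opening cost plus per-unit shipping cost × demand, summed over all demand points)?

262

Open {#2, #5}; cheapest assignment that respects the capacities:
  #2 (cap 26, load 24): N1, N2, N3, N4, N6 — cost 7×2 + 5×2 + 4×10 + 2×2 + 6×6 = 104
  #5 (cap 12, load 11): N5 — cost 11×2 = 22
  Shipping 126, fixed 136 → total 262.
  Any other capacity-feasible assignment to {#2, #5} ships for at least 126.
Compare {#2, #3}: its best feasible assignment gives total 267.
Compare {#2, #3, #5}: its best feasible assignment gives total 290.
Every other set of open sites that can feasibly serve all demand totals ≥ 267 even under its best assignment. Minimum: 262.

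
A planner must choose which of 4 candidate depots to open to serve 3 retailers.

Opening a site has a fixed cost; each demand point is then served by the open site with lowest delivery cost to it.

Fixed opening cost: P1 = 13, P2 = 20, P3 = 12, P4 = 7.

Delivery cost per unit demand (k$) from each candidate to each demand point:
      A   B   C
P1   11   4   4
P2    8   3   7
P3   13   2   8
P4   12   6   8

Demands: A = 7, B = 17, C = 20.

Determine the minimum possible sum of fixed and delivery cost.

215

Open {P1, P2, P3}: assign each demand point to its cheapest open site.
  A→P2 7×8=56, B→P3 17×2=34, C→P1 20×4=80
  delivery cost 170, fixed 45 → total 215.
Compare {P1, P3}: delivery cost 191 + fixed 25 = 216.
Compare {P1, P2}: delivery cost 187 + fixed 33 = 220.
Compare {P1, P2, P3, P4}: delivery cost 170 + fixed 52 = 222.
All other subsets cost ≥ 216. Minimum total cost: 215.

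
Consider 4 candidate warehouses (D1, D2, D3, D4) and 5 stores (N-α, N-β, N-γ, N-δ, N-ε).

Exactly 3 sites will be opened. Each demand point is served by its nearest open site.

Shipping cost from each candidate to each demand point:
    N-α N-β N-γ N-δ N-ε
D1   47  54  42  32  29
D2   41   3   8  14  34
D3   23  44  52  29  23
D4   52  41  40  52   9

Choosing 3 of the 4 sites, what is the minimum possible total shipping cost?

Open {D2, D3, D4}.
  N-α→D3 23, N-β→D2 3, N-γ→D2 8, N-δ→D2 14, N-ε→D4 9  ⇒ total 57.
Compare {D1, D2, D3}: total 71.
Compare {D1, D2, D4}: total 75.
No size-3 selection does better; minimum is 57.

57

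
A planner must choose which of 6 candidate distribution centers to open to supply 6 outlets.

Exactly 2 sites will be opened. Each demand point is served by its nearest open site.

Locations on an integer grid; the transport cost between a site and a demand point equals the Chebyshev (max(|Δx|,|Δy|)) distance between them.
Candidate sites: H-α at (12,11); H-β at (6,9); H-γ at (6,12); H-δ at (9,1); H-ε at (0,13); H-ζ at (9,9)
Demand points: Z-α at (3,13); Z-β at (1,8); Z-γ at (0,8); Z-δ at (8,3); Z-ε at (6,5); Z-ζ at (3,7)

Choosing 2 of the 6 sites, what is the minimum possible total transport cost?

24

Open {H-β, H-δ}.
  Z-α→H-β 4, Z-β→H-β 5, Z-γ→H-β 6, Z-δ→H-δ 2, Z-ε→H-β 4, Z-ζ→H-β 3  ⇒ total 24.
Compare {H-γ, H-δ}: total 25.
Compare {H-δ, H-ε}: total 25.
No size-2 selection does better; minimum is 24.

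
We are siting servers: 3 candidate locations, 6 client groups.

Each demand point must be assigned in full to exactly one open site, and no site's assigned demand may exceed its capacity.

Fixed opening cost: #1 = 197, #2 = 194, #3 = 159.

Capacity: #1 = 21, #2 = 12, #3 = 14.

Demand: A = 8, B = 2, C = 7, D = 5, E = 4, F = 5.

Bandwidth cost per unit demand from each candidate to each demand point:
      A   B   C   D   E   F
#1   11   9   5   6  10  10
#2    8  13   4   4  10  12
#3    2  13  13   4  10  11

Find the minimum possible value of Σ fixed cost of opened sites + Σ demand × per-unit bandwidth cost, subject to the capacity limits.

535

Open {#1, #3}; cheapest assignment that respects the capacities:
  #1 (cap 21, load 18): B, C, E, F — cost 2×9 + 7×5 + 4×10 + 5×10 = 143
  #3 (cap 14, load 13): A, D — cost 8×2 + 5×4 = 36
  Shipping 179, fixed 356 → total 535.
  Any other capacity-feasible assignment to {#1, #3} ships for at least 179.
Compare {#1, #2}: its best feasible assignment gives total 628.
Compare {#1, #2, #3}: its best feasible assignment gives total 722.
Every other set of open sites that can feasibly serve all demand totals ≥ 628 even under its best assignment. Minimum: 535.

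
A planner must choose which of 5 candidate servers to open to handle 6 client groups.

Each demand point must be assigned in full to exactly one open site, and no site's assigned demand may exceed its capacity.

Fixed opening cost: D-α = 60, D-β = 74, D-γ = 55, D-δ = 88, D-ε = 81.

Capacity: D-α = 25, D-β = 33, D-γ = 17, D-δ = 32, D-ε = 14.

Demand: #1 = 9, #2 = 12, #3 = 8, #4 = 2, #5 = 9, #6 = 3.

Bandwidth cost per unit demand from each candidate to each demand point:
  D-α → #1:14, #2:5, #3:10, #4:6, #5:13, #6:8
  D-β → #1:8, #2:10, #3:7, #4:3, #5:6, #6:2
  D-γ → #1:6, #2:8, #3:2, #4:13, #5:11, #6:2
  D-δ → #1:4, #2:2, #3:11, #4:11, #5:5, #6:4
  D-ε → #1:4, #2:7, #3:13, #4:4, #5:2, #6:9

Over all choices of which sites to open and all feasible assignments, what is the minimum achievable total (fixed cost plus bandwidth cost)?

292

Open {D-γ, D-δ}; cheapest assignment that respects the capacities:
  D-γ (cap 17, load 11): #3, #6 — cost 8×2 + 3×2 = 22
  D-δ (cap 32, load 32): #1, #2, #4, #5 — cost 9×4 + 12×2 + 2×11 + 9×5 = 127
  Shipping 149, fixed 143 → total 292.
  Any other capacity-feasible assignment to {D-γ, D-δ} ships for at least 149.
Compare {D-γ, D-δ, D-ε}: its best feasible assignment gives total 332.
Compare {D-β, D-δ}: its best feasible assignment gives total 335.
Every other set of open sites that can feasibly serve all demand totals ≥ 332 even under its best assignment. Minimum: 292.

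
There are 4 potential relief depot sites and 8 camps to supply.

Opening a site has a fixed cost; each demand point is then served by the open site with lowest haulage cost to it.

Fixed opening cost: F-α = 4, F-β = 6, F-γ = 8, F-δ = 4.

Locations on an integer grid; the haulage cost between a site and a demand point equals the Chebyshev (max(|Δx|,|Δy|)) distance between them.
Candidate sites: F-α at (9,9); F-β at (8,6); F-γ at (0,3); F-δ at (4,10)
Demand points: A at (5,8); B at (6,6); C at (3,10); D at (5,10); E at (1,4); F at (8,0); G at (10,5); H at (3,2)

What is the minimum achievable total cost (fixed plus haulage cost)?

35

Open {F-β, F-δ}: assign each demand point to its cheapest open site.
  A→F-δ 2, B→F-β 2, C→F-δ 1, D→F-δ 1, E→F-δ 6, F→F-β 6, G→F-β 2, H→F-β 5
  haulage cost 25, fixed 10 → total 35.
Compare {F-β, F-γ, F-δ}: haulage cost 18 + fixed 18 = 36.
Compare {F-γ, F-δ}: haulage cost 26 + fixed 12 = 38.
Compare {F-α, F-β, F-δ}: haulage cost 25 + fixed 14 = 39.
All other subsets cost ≥ 36. Minimum total cost: 35.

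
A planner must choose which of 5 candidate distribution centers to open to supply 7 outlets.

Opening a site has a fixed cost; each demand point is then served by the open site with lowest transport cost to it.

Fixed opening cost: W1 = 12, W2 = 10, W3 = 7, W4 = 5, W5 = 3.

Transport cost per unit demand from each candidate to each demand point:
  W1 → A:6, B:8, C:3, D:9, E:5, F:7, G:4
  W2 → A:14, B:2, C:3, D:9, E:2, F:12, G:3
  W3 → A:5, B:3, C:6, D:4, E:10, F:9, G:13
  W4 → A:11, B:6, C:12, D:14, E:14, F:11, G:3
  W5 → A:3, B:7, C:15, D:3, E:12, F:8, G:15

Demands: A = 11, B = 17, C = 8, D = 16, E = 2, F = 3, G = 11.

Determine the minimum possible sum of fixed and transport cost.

213

Open {W2, W5}: assign each demand point to its cheapest open site.
  A→W5 11×3=33, B→W2 17×2=34, C→W2 8×3=24, D→W5 16×3=48, E→W2 2×2=4, F→W5 3×8=24, G→W2 11×3=33
  transport cost 200, fixed 13 → total 213.
Compare {W2, W4, W5}: transport cost 200 + fixed 18 = 218.
Compare {W2, W3, W5}: transport cost 200 + fixed 20 = 220.
Compare {W1, W2, W5}: transport cost 197 + fixed 25 = 222.
All other subsets cost ≥ 218. Minimum total cost: 213.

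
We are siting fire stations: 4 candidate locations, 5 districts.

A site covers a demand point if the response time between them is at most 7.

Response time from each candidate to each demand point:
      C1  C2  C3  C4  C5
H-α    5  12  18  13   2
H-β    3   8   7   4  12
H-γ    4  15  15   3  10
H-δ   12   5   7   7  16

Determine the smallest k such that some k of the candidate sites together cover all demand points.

2

Coverage sets (demand points within 7 of each site):
  H-α: {C1, C5}
  H-β: {C1, C3, C4}
  H-γ: {C1, C4}
  H-δ: {C2, C3, C4}
No single site covers all 5 demand points.
But {H-α, H-δ} covers everything, so the minimum is 2.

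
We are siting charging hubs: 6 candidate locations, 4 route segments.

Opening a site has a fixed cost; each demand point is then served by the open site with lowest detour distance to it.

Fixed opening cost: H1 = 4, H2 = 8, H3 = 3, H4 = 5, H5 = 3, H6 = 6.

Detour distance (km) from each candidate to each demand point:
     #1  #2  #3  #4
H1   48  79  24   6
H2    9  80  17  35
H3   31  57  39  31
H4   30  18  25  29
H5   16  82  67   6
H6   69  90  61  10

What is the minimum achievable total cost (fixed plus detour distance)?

Open {H2, H4, H5}: assign each demand point to its cheapest open site.
  #1→H2 9, #2→H4 18, #3→H2 17, #4→H5 6
  detour distance 50, fixed 16 → total 66.
Compare {H1, H2, H4}: detour distance 50 + fixed 17 = 67.
Compare {H2, H3, H4, H5}: detour distance 50 + fixed 19 = 69.
Compare {H1, H2, H3, H4}: detour distance 50 + fixed 20 = 70.
All other subsets cost ≥ 67. Minimum total cost: 66.

66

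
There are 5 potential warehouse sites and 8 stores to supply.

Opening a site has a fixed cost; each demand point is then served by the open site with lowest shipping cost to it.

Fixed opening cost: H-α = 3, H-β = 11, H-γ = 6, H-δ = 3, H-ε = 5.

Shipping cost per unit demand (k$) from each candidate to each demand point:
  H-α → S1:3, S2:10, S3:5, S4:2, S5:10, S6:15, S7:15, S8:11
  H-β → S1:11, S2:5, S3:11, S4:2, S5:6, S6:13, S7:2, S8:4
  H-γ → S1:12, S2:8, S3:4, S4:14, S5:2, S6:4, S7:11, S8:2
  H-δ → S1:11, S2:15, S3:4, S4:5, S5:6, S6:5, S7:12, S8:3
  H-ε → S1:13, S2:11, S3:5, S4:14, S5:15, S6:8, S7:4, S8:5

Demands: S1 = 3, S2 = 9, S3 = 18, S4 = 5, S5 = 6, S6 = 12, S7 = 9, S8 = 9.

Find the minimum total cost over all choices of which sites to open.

Open {H-α, H-β, H-γ}: assign each demand point to its cheapest open site.
  S1→H-α 3×3=9, S2→H-β 9×5=45, S3→H-γ 18×4=72, S4→H-α 5×2=10, S5→H-γ 6×2=12, S6→H-γ 12×4=48, S7→H-β 9×2=18, S8→H-γ 9×2=18
  shipping cost 232, fixed 20 → total 252.
Compare {H-α, H-β, H-γ, H-δ}: shipping cost 232 + fixed 23 = 255.
Compare {H-α, H-β, H-γ, H-ε}: shipping cost 232 + fixed 25 = 257.
Compare {H-α, H-β, H-γ, H-δ, H-ε}: shipping cost 232 + fixed 28 = 260.
All other subsets cost ≥ 255. Minimum total cost: 252.

252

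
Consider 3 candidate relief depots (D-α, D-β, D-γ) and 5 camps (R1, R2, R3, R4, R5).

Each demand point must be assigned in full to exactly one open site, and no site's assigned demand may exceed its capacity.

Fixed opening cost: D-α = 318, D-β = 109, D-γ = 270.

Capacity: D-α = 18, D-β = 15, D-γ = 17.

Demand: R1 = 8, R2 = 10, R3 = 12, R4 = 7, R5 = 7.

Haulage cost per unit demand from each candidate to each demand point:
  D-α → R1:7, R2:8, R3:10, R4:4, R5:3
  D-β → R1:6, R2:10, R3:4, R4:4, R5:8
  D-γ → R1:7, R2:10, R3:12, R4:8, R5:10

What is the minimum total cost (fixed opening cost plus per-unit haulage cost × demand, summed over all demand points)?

Open {D-α, D-β, D-γ}; cheapest assignment that respects the capacities:
  D-α (cap 18, load 17): R2, R5 — cost 10×8 + 7×3 = 101
  D-β (cap 15, load 12): R3 — cost 12×4 = 48
  D-γ (cap 17, load 15): R1, R4 — cost 8×7 + 7×8 = 112
  Shipping 261, fixed 697 → total 958.
  Any other capacity-feasible assignment to {D-α, D-β, D-γ} ships for at least 261.
Total demand is 44 and no other set of sites has combined capacity ≥ 44, so {D-α, D-β, D-γ} is the only feasible choice of open sites. Minimum: 958.

958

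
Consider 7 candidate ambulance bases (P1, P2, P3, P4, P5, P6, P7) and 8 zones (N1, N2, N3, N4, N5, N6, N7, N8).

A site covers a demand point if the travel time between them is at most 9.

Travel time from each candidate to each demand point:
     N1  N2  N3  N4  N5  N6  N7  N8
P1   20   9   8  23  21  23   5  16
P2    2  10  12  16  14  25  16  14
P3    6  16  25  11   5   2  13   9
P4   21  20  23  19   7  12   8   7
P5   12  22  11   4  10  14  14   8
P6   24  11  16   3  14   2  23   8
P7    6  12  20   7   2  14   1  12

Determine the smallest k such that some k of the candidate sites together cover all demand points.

3

Coverage sets (demand points within 9 of each site):
  P1: {N2, N3, N7}
  P2: {N1}
  P3: {N1, N5, N6, N8}
  P4: {N5, N7, N8}
  P5: {N4, N8}
  P6: {N4, N6, N8}
  P7: {N1, N4, N5, N7}
No 2 sites suffice: every size-2 union leaves at least one demand point uncovered.
But {P1, P3, P5} covers everything, so the minimum is 3.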